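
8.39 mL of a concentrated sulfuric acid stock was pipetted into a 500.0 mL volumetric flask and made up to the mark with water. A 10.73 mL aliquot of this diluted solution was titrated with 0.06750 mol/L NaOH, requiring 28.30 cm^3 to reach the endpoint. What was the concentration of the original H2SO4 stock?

5.30 M

n(NaOH) = 0.06750 x 0.02830 = 0.001910 mol.
n(H2SO4) in the aliquot = 0.001910 x 1/2 = 0.0009551 mol.
[diluted H2SO4] = 0.0009551 / 0.01073 = 0.08901 M.
Dilution factor = 500.0/8.390 = 59.59, so [stock] = 0.08901 x 59.59 = 5.30 M.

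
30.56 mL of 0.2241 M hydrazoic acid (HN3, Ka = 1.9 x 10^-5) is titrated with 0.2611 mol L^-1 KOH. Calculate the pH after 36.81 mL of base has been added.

n(acid) = 0.2241 x 0.03056 = 0.006848 mol; n(KOH) added = 0.2611 x 0.03681 = 0.009611 mol.
Base is in excess by 0.009611 - 0.006848 = 0.002763 mol in a total volume of 0.06737 L.
[OH^-] = 0.002763/0.06737 = 0.04101 M, so pOH = 1.39 and pH = 14.00 - 1.39 = 12.61.

12.61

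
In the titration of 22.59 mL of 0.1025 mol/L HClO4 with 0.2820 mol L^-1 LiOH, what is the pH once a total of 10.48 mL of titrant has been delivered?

12.29

n(acid) = 0.1025 x 0.02259 = 0.002315 mol; n(LiOH) added = 0.2820 x 0.01048 = 0.002955 mol.
Base is in excess by 0.002955 - 0.002315 = 0.0006399 mol in a total volume of 0.03307 L.
[OH^-] = 0.0006399/0.03307 = 0.01935 M, so pOH = 1.71 and pH = 14.00 - 1.71 = 12.29.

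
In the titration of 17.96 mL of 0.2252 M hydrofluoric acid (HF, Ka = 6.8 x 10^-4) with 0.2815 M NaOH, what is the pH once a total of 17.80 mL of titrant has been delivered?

12.43

n(acid) = 0.2252 x 0.01796 = 0.004045 mol; n(NaOH) added = 0.2815 x 0.01780 = 0.005011 mol.
Base is in excess by 0.005011 - 0.004045 = 0.0009661 mol in a total volume of 0.03576 L.
[OH^-] = 0.0009661/0.03576 = 0.02702 M, so pOH = 1.57 and pH = 14.00 - 1.57 = 12.43.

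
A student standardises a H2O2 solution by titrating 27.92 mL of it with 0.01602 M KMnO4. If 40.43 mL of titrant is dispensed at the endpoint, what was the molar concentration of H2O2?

n(KMnO4) = 0.01602 x 0.04043 = 0.0006477 mol.
From the balanced equation, 2 mol KMnO4 reacts with 5 mol H2O2, so n(H2O2) = 0.0006477 x 5/2 = 0.001619 mol.
[H2O2] = 0.001619 / 0.02792 L = 0.0580 M.

0.0580 M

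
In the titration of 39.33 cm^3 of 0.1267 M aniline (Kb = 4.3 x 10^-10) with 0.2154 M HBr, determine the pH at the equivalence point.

n(C6H5NH2) = 0.1267 x 0.03933 = 0.004983 mol; V(HBr) at equivalence = 0.004983/0.2154 = 0.02313 L.
At equivalence the base is fully converted to C6H5NH3+; total volume = 0.06246 L, so [C6H5NH3+] = 0.004983/0.06246 = 0.07978 M.
Ka(C6H5NH3+) = Kw/Kb = 1.0e-14 / 4.3 x 10^-10 = 2.33e-5.
[H^+] = sqrt(Ka x [C6H5NH3+]) = sqrt(2.33e-5 x 0.07978) = 0.00136 M.
pH = -log(0.00136) = 2.87.

2.87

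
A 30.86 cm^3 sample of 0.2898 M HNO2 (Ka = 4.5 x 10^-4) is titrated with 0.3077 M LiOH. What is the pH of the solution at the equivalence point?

8.26

n(HNO2) = 0.2898 x 0.03086 = 0.008943 mol; V(LiOH) at equivalence = 0.008943/0.3077 = 0.02906 L.
At equivalence all the acid is converted to NO2-; total volume = 0.03086 + 0.02906 = 0.05992 L, so [NO2-] = 0.008943/0.05992 = 0.1492 M.
Kb = Kw/Ka = 1.0e-14 / 4.5 x 10^-4 = 2.22e-11.
[OH^-] = sqrt(Kb x [NO2-]) = sqrt(2.22e-11 x 0.1492) = 1.82e-6 M.
pOH = 5.74, so pH = 14.00 - 5.74 = 8.26.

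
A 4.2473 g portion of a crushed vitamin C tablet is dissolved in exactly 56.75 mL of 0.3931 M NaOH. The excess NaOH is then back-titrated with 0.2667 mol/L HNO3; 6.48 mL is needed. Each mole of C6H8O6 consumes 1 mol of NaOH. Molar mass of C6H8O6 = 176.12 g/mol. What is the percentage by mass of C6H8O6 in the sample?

85.3%

Total n(NaOH) added = 0.3931 x 0.05675 = 0.02231 mol.
n(HNO3) used = 0.2667 x 0.006480 = 0.001728 mol, which equals the excess n(NaOH).
So n(NaOH) consumed by the sample = 0.02231 - 0.001728 = 0.02058 mol.
n(C6H8O6) = 0.02058 / 1 = 0.02058 mol.
mass C6H8O6 = 0.02058 x 176.12 = 3.625 g, so %C6H8O6 = 3.625/4.2473 x 100 = 85.3%.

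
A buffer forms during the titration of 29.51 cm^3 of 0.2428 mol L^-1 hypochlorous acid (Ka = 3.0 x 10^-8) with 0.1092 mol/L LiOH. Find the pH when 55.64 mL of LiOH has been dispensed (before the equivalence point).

8.27

Initial n(HClO) = 0.2428 x 0.02951 = 0.007165 mol.
n(LiOH) added = 0.1092 x 0.05564 = 0.006076 mol, converting that many moles of HClO to ClO-.
Remaining n(HClO) = 0.001089 mol; n(ClO-) = 0.006076 mol.
By Henderson-Hasselbalch, pH = pKa + log([A^-]/[HA]) = 7.52 + log(0.006076/0.001089) = 7.52 + (+0.75) = 8.27.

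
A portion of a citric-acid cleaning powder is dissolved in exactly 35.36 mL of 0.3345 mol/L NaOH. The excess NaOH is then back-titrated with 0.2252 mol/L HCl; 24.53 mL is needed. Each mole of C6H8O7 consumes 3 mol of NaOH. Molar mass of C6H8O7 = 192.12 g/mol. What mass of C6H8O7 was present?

Total n(NaOH) added = 0.3345 x 0.03536 = 0.01183 mol.
n(HCl) used = 0.2252 x 0.02453 = 0.005524 mol, which equals the excess n(NaOH).
So n(NaOH) consumed by the sample = 0.01183 - 0.005524 = 0.006304 mol.
n(C6H8O7) = 0.006304 / 3 = 0.002101 mol.
mass = 0.002101 mol x 192.12 g/mol = 0.404 g.

0.404 g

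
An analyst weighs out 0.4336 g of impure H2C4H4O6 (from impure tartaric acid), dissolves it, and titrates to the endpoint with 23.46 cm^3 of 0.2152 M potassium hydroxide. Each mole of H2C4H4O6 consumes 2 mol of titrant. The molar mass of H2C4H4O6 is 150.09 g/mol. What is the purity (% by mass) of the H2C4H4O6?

n(KOH) = 0.2152 x 0.02346 = 0.005049 mol.
n(H2C4H4O6) = 0.005049 / 2 = 0.002524 mol.
mass of H2C4H4O6 = 0.002524 x 150.09 = 0.3789 g.
% purity = 0.3789 / 0.4336 x 100 = 87.4%.

87.4%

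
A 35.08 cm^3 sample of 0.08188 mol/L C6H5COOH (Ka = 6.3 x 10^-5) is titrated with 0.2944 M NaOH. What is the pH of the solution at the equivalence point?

8.50

n(C6H5COOH) = 0.08188 x 0.03508 = 0.002872 mol; V(NaOH) at equivalence = 0.002872/0.2944 = 0.009757 L.
At equivalence all the acid is converted to C6H5COO-; total volume = 0.03508 + 0.009757 = 0.04484 L, so [C6H5COO-] = 0.002872/0.04484 = 0.06406 M.
Kb = Kw/Ka = 1.0e-14 / 6.3 x 10^-5 = 1.59e-10.
[OH^-] = sqrt(Kb x [C6H5COO-]) = sqrt(1.59e-10 x 0.06406) = 3.19e-6 M.
pOH = 5.50, so pH = 14.00 - 5.50 = 8.50.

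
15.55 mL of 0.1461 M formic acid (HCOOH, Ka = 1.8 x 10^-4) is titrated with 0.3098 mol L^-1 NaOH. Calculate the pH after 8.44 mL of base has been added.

n(acid) = 0.1461 x 0.01555 = 0.002272 mol; n(NaOH) added = 0.3098 x 0.008440 = 0.002615 mol.
Base is in excess by 0.002615 - 0.002272 = 0.0003429 mol in a total volume of 0.02399 L.
[OH^-] = 0.0003429/0.02399 = 0.01429 M, so pOH = 1.84 and pH = 14.00 - 1.84 = 12.16.

12.16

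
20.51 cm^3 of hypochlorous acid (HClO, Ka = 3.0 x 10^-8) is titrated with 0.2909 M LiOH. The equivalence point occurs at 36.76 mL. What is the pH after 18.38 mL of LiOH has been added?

18.38 mL is exactly half the equivalence volume (36.76/2), i.e. the half-equivalence point.
There, n(HA) = n(A^-), so pH = pKa = -log(3.0 x 10^-8) = 7.52.

7.52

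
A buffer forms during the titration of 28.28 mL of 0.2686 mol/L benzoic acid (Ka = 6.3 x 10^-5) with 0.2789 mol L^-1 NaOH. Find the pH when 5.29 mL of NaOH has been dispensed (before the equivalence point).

Initial n(C6H5COOH) = 0.2686 x 0.02828 = 0.007596 mol.
n(NaOH) added = 0.2789 x 0.005290 = 0.001475 mol, converting that many moles of C6H5COOH to C6H5COO-.
Remaining n(C6H5COOH) = 0.006121 mol; n(C6H5COO-) = 0.001475 mol.
By Henderson-Hasselbalch, pH = pKa + log([A^-]/[HA]) = 4.20 + log(0.001475/0.006121) = 4.20 + (-0.62) = 3.58.

3.58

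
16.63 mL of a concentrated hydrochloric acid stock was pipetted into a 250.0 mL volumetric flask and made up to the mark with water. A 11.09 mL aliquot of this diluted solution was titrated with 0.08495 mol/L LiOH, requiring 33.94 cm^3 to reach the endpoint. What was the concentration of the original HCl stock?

3.91 M

n(LiOH) = 0.08495 x 0.03394 = 0.002883 mol.
n(HCl) in the aliquot = 0.002883 mol.
[diluted HCl] = 0.002883 / 0.01109 = 0.2600 M.
Dilution factor = 250.0/16.63 = 15.03, so [stock] = 0.2600 x 15.03 = 3.91 M.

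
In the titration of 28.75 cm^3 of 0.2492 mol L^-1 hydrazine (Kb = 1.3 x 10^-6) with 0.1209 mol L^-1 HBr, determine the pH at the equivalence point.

4.60

n(N2H4) = 0.2492 x 0.02875 = 0.007165 mol; V(HBr) at equivalence = 0.007165/0.1209 = 0.05926 L.
At equivalence the base is fully converted to N2H5+; total volume = 0.08801 L, so [N2H5+] = 0.007165/0.08801 = 0.08141 M.
Ka(N2H5+) = Kw/Kb = 1.0e-14 / 1.3 x 10^-6 = 7.69e-9.
[H^+] = sqrt(Ka x [N2H5+]) = sqrt(7.69e-9 x 0.08141) = 2.50e-5 M.
pH = -log(2.50e-5) = 4.60.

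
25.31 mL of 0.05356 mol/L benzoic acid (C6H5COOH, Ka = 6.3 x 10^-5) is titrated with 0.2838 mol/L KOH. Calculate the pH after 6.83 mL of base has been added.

12.26

n(acid) = 0.05356 x 0.02531 = 0.001356 mol; n(KOH) added = 0.2838 x 0.006830 = 0.001938 mol.
Base is in excess by 0.001938 - 0.001356 = 0.0005828 mol in a total volume of 0.03214 L.
[OH^-] = 0.0005828/0.03214 = 0.01813 M, so pOH = 1.74 and pH = 14.00 - 1.74 = 12.26.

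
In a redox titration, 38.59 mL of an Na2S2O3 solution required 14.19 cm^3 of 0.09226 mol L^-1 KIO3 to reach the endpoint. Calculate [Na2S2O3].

0.204 M

n(KIO3) = 0.09226 x 0.01419 = 0.001309 mol.
From the balanced equation, 1 mol KIO3 reacts with 6 mol Na2S2O3, so n(Na2S2O3) = 0.001309 x 6/1 = 0.007855 mol.
[Na2S2O3] = 0.007855 / 0.03859 L = 0.204 M.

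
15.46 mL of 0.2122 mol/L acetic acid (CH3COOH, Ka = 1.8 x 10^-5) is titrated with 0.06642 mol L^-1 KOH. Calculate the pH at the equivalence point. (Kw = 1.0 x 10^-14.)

n(CH3COOH) = 0.2122 x 0.01546 = 0.003281 mol; V(KOH) at equivalence = 0.003281/0.06642 = 0.04939 L.
At equivalence all the acid is converted to CH3COO-; total volume = 0.01546 + 0.04939 = 0.06485 L, so [CH3COO-] = 0.003281/0.06485 = 0.05059 M.
Kb = Kw/Ka = 1.0e-14 / 1.8 x 10^-5 = 5.56e-10.
[OH^-] = sqrt(Kb x [CH3COO-]) = sqrt(5.56e-10 x 0.05059) = 5.30e-6 M.
pOH = 5.28, so pH = 14.00 - 5.28 = 8.72.

8.72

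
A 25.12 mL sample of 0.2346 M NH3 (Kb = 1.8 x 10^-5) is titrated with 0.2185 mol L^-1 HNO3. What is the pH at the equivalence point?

5.10

n(NH3) = 0.2346 x 0.02512 = 0.005893 mol; V(HNO3) at equivalence = 0.005893/0.2185 = 0.02697 L.
At equivalence the base is fully converted to NH4+; total volume = 0.05209 L, so [NH4+] = 0.005893/0.05209 = 0.1131 M.
Ka(NH4+) = Kw/Kb = 1.0e-14 / 1.8 x 10^-5 = 5.56e-10.
[H^+] = sqrt(Ka x [NH4+]) = sqrt(5.56e-10 x 0.1131) = 7.93e-6 M.
pH = -log(7.93e-6) = 5.10.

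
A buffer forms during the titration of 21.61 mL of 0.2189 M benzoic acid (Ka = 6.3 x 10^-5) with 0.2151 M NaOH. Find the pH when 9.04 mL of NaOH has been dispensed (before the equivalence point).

4.04

Initial n(C6H5COOH) = 0.2189 x 0.02161 = 0.004730 mol.
n(NaOH) added = 0.2151 x 0.009040 = 0.001945 mol, converting that many moles of C6H5COOH to C6H5COO-.
Remaining n(C6H5COOH) = 0.002786 mol; n(C6H5COO-) = 0.001945 mol.
By Henderson-Hasselbalch, pH = pKa + log([A^-]/[HA]) = 4.20 + log(0.001945/0.002786) = 4.20 + (-0.16) = 4.04.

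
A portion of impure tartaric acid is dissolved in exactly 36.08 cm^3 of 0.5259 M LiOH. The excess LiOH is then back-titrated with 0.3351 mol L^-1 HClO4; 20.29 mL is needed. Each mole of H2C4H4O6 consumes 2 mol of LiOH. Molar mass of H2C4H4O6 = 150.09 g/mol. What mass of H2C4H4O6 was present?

0.914 g

Total n(LiOH) added = 0.5259 x 0.03608 = 0.01897 mol.
n(HClO4) used = 0.3351 x 0.02029 = 0.006799 mol, which equals the excess n(LiOH).
So n(LiOH) consumed by the sample = 0.01897 - 0.006799 = 0.01218 mol.
n(H2C4H4O6) = 0.01218 / 2 = 0.006088 mol.
mass = 0.006088 mol x 150.09 g/mol = 0.914 g.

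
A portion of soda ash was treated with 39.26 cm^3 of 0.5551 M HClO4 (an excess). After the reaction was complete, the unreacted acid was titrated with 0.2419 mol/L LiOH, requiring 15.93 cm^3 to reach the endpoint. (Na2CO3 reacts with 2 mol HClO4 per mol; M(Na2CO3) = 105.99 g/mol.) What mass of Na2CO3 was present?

Total n(HClO4) added = 0.5551 x 0.03926 = 0.02179 mol.
n(LiOH) used = 0.2419 x 0.01593 = 0.003853 mol, which equals the excess n(HClO4).
So n(HClO4) consumed by the sample = 0.02179 - 0.003853 = 0.01794 mol.
n(Na2CO3) = 0.01794 / 2 = 0.008970 mol.
mass = 0.008970 mol x 105.99 g/mol = 0.951 g.

0.951 g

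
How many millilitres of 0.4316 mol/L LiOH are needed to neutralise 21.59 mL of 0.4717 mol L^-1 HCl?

n(HCl) = 0.4717 mol/L x 0.02159 L = 0.01018 mol.
At equivalence n(LiOH) = n(HCl) = 0.01018 mol.
V(LiOH) = 0.01018 / 0.4316 = 0.02360 L = 23.6 mL.

23.6 mL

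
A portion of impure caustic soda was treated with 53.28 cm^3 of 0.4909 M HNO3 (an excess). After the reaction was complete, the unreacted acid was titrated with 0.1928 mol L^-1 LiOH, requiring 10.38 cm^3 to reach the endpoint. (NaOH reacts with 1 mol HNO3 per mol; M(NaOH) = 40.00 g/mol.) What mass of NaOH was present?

Total n(HNO3) added = 0.4909 x 0.05328 = 0.02616 mol.
n(LiOH) used = 0.1928 x 0.01038 = 0.002001 mol, which equals the excess n(HNO3).
So n(HNO3) consumed by the sample = 0.02616 - 0.002001 = 0.02415 mol.
n(NaOH) = 0.02415 / 1 = 0.02415 mol.
mass = 0.02415 mol x 40.00 g/mol = 0.966 g.

0.966 g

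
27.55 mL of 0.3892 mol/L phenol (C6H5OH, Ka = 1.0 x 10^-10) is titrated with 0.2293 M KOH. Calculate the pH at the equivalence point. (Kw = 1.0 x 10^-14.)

11.58

n(C6H5OH) = 0.3892 x 0.02755 = 0.01072 mol; V(KOH) at equivalence = 0.01072/0.2293 = 0.04676 L.
At equivalence all the acid is converted to C6H5O-; total volume = 0.02755 + 0.04676 = 0.07431 L, so [C6H5O-] = 0.01072/0.07431 = 0.1443 M.
Kb = Kw/Ka = 1.0e-14 / 1.0 x 10^-10 = 0.000100.
[OH^-] = sqrt(Kb x [C6H5O-]) = sqrt(0.000100 x 0.1443) = 0.00380 M.
pOH = 2.42, so pH = 14.00 - 2.42 = 11.58.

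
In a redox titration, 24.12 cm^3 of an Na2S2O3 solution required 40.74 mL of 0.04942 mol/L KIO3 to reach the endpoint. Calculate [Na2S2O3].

0.501 M

n(KIO3) = 0.04942 x 0.04074 = 0.002013 mol.
From the balanced equation, 1 mol KIO3 reacts with 6 mol Na2S2O3, so n(Na2S2O3) = 0.002013 x 6/1 = 0.01208 mol.
[Na2S2O3] = 0.01208 / 0.02412 L = 0.501 M.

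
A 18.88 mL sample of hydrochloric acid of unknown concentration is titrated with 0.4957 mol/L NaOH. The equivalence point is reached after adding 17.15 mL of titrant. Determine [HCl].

n(NaOH) delivered = 0.4957 x 0.01715 = 0.008501 mol.
For a 1:1 reaction, n(HCl) = 0.008501 mol.
[HCl] = 0.008501 mol / 0.01888 L = 0.450 M.

0.450 M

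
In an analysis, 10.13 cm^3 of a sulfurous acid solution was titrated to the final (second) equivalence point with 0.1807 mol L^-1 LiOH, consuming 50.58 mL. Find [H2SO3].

n(LiOH) = 0.1807 x 0.05058 = 0.009140 mol.
At the final (second) equivalence point, 2 mol OH^- react per mol H2SO3, so n(H2SO3) = 0.009140 / 2 = 0.004570 mol.
[H2SO3] = 0.004570 / 0.01013 L = 0.451 M.

0.451 M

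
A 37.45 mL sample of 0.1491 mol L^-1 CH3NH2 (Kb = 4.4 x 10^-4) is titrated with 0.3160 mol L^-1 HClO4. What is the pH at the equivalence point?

5.82

n(CH3NH2) = 0.1491 x 0.03745 = 0.005584 mol; V(HClO4) at equivalence = 0.005584/0.3160 = 0.01767 L.
At equivalence the base is fully converted to CH3NH3+; total volume = 0.05512 L, so [CH3NH3+] = 0.005584/0.05512 = 0.1013 M.
Ka(CH3NH3+) = Kw/Kb = 1.0e-14 / 4.4 x 10^-4 = 2.27e-11.
[H^+] = sqrt(Ka x [CH3NH3+]) = sqrt(2.27e-11 x 0.1013) = 1.52e-6 M.
pH = -log(1.52e-6) = 5.82.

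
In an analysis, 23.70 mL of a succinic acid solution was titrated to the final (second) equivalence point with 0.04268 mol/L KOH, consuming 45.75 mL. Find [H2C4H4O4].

n(KOH) = 0.04268 x 0.04575 = 0.001953 mol.
At the final (second) equivalence point, 2 mol OH^- react per mol H2C4H4O4, so n(H2C4H4O4) = 0.001953 / 2 = 0.0009763 mol.
[H2C4H4O4] = 0.0009763 / 0.02370 L = 0.0412 M.

0.0412 M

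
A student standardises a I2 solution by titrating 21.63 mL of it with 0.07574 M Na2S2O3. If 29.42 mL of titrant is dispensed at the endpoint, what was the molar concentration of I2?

n(Na2S2O3) = 0.07574 x 0.02942 = 0.002228 mol.
From the balanced equation, 2 mol Na2S2O3 reacts with 1 mol I2, so n(I2) = 0.002228 x 1/2 = 0.001114 mol.
[I2] = 0.001114 / 0.02163 L = 0.0515 M.

0.0515 M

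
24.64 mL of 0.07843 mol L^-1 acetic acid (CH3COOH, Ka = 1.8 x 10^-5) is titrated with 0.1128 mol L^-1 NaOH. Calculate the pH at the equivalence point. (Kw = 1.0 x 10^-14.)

n(CH3COOH) = 0.07843 x 0.02464 = 0.001933 mol; V(NaOH) at equivalence = 0.001933/0.1128 = 0.01713 L.
At equivalence all the acid is converted to CH3COO-; total volume = 0.02464 + 0.01713 = 0.04177 L, so [CH3COO-] = 0.001933/0.04177 = 0.04626 M.
Kb = Kw/Ka = 1.0e-14 / 1.8 x 10^-5 = 5.56e-10.
[OH^-] = sqrt(Kb x [CH3COO-]) = sqrt(5.56e-10 x 0.04626) = 5.07e-6 M.
pOH = 5.30, so pH = 14.00 - 5.30 = 8.70.

8.70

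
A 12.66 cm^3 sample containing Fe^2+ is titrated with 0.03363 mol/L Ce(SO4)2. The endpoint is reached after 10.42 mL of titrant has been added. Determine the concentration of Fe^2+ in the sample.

n(Ce(SO4)2) = 0.03363 x 0.01042 = 0.0003504 mol.
From the balanced equation, 1 mol Ce(SO4)2 reacts with 1 mol Fe^2+, so n(Fe^2+) = 0.0003504 x 1/1 = 0.0003504 mol.
[Fe^2+] = 0.0003504 / 0.01266 L = 0.0277 M.

0.0277 M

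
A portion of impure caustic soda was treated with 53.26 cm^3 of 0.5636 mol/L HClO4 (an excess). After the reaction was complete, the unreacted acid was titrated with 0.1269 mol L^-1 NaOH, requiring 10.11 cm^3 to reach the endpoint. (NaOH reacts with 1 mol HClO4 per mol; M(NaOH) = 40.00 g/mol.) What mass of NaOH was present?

Total n(HClO4) added = 0.5636 x 0.05326 = 0.03002 mol.
n(NaOH) used = 0.1269 x 0.01011 = 0.001283 mol, which equals the excess n(HClO4).
So n(HClO4) consumed by the sample = 0.03002 - 0.001283 = 0.02873 mol.
n(NaOH) = 0.02873 / 1 = 0.02873 mol.
mass = 0.02873 mol x 40.00 g/mol = 1.15 g.

1.15 g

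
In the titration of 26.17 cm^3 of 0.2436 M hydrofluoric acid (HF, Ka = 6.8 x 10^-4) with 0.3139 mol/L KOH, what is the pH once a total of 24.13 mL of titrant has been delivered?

12.38

n(acid) = 0.2436 x 0.02617 = 0.006375 mol; n(KOH) added = 0.3139 x 0.02413 = 0.007574 mol.
Base is in excess by 0.007574 - 0.006375 = 0.001199 mol in a total volume of 0.05030 L.
[OH^-] = 0.001199/0.05030 = 0.02384 M, so pOH = 1.62 and pH = 14.00 - 1.62 = 12.38.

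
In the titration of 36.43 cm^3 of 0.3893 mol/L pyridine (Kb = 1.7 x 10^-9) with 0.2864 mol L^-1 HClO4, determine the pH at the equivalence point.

3.01

n(C5H5N) = 0.3893 x 0.03643 = 0.01418 mol; V(HClO4) at equivalence = 0.01418/0.2864 = 0.04952 L.
At equivalence the base is fully converted to C5H5NH+; total volume = 0.08595 L, so [C5H5NH+] = 0.01418/0.08595 = 0.1650 M.
Ka(C5H5NH+) = Kw/Kb = 1.0e-14 / 1.7 x 10^-9 = 5.88e-6.
[H^+] = sqrt(Ka x [C5H5NH+]) = sqrt(5.88e-6 x 0.1650) = 0.000985 M.
pH = -log(0.000985) = 3.01.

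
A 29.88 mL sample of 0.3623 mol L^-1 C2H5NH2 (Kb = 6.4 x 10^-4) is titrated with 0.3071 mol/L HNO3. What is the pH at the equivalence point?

5.79

n(C2H5NH2) = 0.3623 x 0.02988 = 0.01083 mol; V(HNO3) at equivalence = 0.01083/0.3071 = 0.03525 L.
At equivalence the base is fully converted to C2H5NH3+; total volume = 0.06513 L, so [C2H5NH3+] = 0.01083/0.06513 = 0.1662 M.
Ka(C2H5NH3+) = Kw/Kb = 1.0e-14 / 6.4 x 10^-4 = 1.56e-11.
[H^+] = sqrt(Ka x [C2H5NH3+]) = sqrt(1.56e-11 x 0.1662) = 1.61e-6 M.
pH = -log(1.61e-6) = 5.79.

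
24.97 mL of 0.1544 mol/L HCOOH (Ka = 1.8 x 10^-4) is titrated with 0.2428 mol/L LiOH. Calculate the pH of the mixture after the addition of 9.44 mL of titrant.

Initial n(HCOOH) = 0.1544 x 0.02497 = 0.003855 mol.
n(LiOH) added = 0.2428 x 0.009440 = 0.002292 mol, converting that many moles of HCOOH to HCOO-.
Remaining n(HCOOH) = 0.001563 mol; n(HCOO-) = 0.002292 mol.
By Henderson-Hasselbalch, pH = pKa + log([A^-]/[HA]) = 3.74 + log(0.002292/0.001563) = 3.74 + (+0.17) = 3.91.

3.91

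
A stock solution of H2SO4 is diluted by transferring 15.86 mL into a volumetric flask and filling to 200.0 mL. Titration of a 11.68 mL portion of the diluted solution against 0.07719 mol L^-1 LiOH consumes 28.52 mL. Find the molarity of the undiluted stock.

n(LiOH) = 0.07719 x 0.02852 = 0.002201 mol.
n(H2SO4) in the aliquot = 0.002201 x 1/2 = 0.001101 mol.
[diluted H2SO4] = 0.001101 / 0.01168 = 0.09424 M.
Dilution factor = 200.0/15.86 = 12.61, so [stock] = 0.09424 x 12.61 = 1.19 M.

1.19 M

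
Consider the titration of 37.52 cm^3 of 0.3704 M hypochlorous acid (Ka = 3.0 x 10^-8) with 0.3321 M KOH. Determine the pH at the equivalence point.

10.38

n(HClO) = 0.3704 x 0.03752 = 0.01390 mol; V(KOH) at equivalence = 0.01390/0.3321 = 0.04185 L.
At equivalence all the acid is converted to ClO-; total volume = 0.03752 + 0.04185 = 0.07937 L, so [ClO-] = 0.01390/0.07937 = 0.1751 M.
Kb = Kw/Ka = 1.0e-14 / 3.0 x 10^-8 = 3.33e-7.
[OH^-] = sqrt(Kb x [ClO-]) = sqrt(3.33e-7 x 0.1751) = 0.000242 M.
pOH = 3.62, so pH = 14.00 - 3.62 = 10.38.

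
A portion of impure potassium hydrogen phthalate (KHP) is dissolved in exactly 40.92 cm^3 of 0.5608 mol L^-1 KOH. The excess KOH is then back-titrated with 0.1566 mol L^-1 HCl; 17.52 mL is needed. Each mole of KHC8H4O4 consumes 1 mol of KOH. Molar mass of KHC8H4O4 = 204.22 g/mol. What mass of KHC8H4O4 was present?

4.13 g

Total n(KOH) added = 0.5608 x 0.04092 = 0.02295 mol.
n(HCl) used = 0.1566 x 0.01752 = 0.002744 mol, which equals the excess n(KOH).
So n(KOH) consumed by the sample = 0.02295 - 0.002744 = 0.02020 mol.
n(KHC8H4O4) = 0.02020 / 1 = 0.02020 mol.
mass = 0.02020 mol x 204.22 g/mol = 4.13 g.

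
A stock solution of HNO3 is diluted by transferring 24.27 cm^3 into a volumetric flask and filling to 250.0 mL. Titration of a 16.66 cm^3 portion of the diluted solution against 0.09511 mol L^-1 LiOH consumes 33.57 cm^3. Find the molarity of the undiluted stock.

1.97 M

n(LiOH) = 0.09511 x 0.03357 = 0.003193 mol.
n(HNO3) in the aliquot = 0.003193 mol.
[diluted HNO3] = 0.003193 / 0.01666 = 0.1916 M.
Dilution factor = 250.0/24.27 = 10.30, so [stock] = 0.1916 x 10.30 = 1.97 M.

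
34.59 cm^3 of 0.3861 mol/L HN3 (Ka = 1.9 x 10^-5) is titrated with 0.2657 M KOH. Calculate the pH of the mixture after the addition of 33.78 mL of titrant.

Initial n(HN3) = 0.3861 x 0.03459 = 0.01336 mol.
n(KOH) added = 0.2657 x 0.03378 = 0.008975 mol, converting that many moles of HN3 to N3-.
Remaining n(HN3) = 0.004380 mol; n(N3-) = 0.008975 mol.
By Henderson-Hasselbalch, pH = pKa + log([A^-]/[HA]) = 4.72 + log(0.008975/0.004380) = 4.72 + (+0.31) = 5.03.

5.03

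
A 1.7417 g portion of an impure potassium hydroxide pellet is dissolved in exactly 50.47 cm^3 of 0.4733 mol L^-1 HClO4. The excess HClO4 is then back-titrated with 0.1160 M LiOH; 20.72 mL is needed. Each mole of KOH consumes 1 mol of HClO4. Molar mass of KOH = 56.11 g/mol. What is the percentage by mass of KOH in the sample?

69.2%

Total n(HClO4) added = 0.4733 x 0.05047 = 0.02389 mol.
n(LiOH) used = 0.1160 x 0.02072 = 0.002404 mol, which equals the excess n(HClO4).
So n(HClO4) consumed by the sample = 0.02389 - 0.002404 = 0.02148 mol.
n(KOH) = 0.02148 / 1 = 0.02148 mol.
mass KOH = 0.02148 x 56.11 = 1.205 g, so %KOH = 1.205/1.7417 x 100 = 69.2%.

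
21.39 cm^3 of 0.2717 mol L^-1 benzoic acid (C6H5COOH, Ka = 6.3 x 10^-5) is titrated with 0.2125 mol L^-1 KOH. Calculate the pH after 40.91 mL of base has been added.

12.67

n(acid) = 0.2717 x 0.02139 = 0.005812 mol; n(KOH) added = 0.2125 x 0.04091 = 0.008693 mol.
Base is in excess by 0.008693 - 0.005812 = 0.002882 mol in a total volume of 0.06230 L.
[OH^-] = 0.002882/0.06230 = 0.04626 M, so pOH = 1.33 and pH = 14.00 - 1.33 = 12.67.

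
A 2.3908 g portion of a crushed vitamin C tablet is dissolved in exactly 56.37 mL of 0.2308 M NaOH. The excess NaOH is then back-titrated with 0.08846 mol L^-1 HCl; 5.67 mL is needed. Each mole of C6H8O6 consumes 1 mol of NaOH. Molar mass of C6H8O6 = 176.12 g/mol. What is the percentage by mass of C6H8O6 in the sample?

92.1%

Total n(NaOH) added = 0.2308 x 0.05637 = 0.01301 mol.
n(HCl) used = 0.08846 x 0.005670 = 0.0005016 mol, which equals the excess n(NaOH).
So n(NaOH) consumed by the sample = 0.01301 - 0.0005016 = 0.01251 mol.
n(C6H8O6) = 0.01251 / 1 = 0.01251 mol.
mass C6H8O6 = 0.01251 x 176.12 = 2.203 g, so %C6H8O6 = 2.203/2.3908 x 100 = 92.1%.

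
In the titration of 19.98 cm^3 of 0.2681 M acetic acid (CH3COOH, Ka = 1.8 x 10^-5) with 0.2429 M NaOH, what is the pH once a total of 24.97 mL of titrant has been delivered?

n(acid) = 0.2681 x 0.01998 = 0.005357 mol; n(NaOH) added = 0.2429 x 0.02497 = 0.006065 mol.
Base is in excess by 0.006065 - 0.005357 = 0.0007086 mol in a total volume of 0.04495 L.
[OH^-] = 0.0007086/0.04495 = 0.01576 M, so pOH = 1.80 and pH = 14.00 - 1.80 = 12.20.

12.20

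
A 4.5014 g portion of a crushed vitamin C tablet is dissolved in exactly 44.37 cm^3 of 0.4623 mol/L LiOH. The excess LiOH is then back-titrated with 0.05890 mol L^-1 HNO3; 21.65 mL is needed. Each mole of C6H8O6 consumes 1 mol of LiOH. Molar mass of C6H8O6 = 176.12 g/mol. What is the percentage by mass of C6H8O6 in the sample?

75.3%

Total n(LiOH) added = 0.4623 x 0.04437 = 0.02051 mol.
n(HNO3) used = 0.05890 x 0.02165 = 0.001275 mol, which equals the excess n(LiOH).
So n(LiOH) consumed by the sample = 0.02051 - 0.001275 = 0.01924 mol.
n(C6H8O6) = 0.01924 / 1 = 0.01924 mol.
mass C6H8O6 = 0.01924 x 176.12 = 3.388 g, so %C6H8O6 = 3.388/4.5014 x 100 = 75.3%.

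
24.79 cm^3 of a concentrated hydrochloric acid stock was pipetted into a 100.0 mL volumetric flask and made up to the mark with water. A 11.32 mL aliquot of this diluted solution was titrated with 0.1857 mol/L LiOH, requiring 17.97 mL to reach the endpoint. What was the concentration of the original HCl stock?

1.19 M

n(LiOH) = 0.1857 x 0.01797 = 0.003337 mol.
n(HCl) in the aliquot = 0.003337 mol.
[diluted HCl] = 0.003337 / 0.01132 = 0.2948 M.
Dilution factor = 100.0/24.79 = 4.034, so [stock] = 0.2948 x 4.034 = 1.19 M.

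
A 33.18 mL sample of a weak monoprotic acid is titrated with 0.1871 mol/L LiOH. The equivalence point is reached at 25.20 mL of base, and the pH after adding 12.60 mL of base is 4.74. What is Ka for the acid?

12.60 mL is half of the equivalence volume, so this is the half-equivalence point where [HA] = [A^-].
At half-equivalence pH = pKa, so pKa = 4.74.
Ka = 10^(-4.74) = 1.8 x 10^-5.

1.8 x 10^-5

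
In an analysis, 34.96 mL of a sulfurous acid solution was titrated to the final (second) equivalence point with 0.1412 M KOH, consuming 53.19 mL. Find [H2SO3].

n(KOH) = 0.1412 x 0.05319 = 0.007510 mol.
At the final (second) equivalence point, 2 mol OH^- react per mol H2SO3, so n(H2SO3) = 0.007510 / 2 = 0.003755 mol.
[H2SO3] = 0.003755 / 0.03496 L = 0.107 M.

0.107 M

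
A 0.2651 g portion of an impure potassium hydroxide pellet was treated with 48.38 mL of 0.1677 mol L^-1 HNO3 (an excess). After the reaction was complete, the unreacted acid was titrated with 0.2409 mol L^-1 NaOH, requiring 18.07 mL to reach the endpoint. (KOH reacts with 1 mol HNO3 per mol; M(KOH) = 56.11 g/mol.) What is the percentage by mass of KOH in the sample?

79.6%

Total n(HNO3) added = 0.1677 x 0.04838 = 0.008113 mol.
n(NaOH) used = 0.2409 x 0.01807 = 0.004353 mol, which equals the excess n(HNO3).
So n(HNO3) consumed by the sample = 0.008113 - 0.004353 = 0.003760 mol.
n(KOH) = 0.003760 / 1 = 0.003760 mol.
mass KOH = 0.003760 x 56.11 = 0.2110 g, so %KOH = 0.2110/0.2651 x 100 = 79.6%.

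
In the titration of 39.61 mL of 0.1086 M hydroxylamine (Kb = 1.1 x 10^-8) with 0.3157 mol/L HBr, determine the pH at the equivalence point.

3.57

n(NH2OH) = 0.1086 x 0.03961 = 0.004302 mol; V(HBr) at equivalence = 0.004302/0.3157 = 0.01363 L.
At equivalence the base is fully converted to NH3OH+; total volume = 0.05324 L, so [NH3OH+] = 0.004302/0.05324 = 0.08080 M.
Ka(NH3OH+) = Kw/Kb = 1.0e-14 / 1.1 x 10^-8 = 9.09e-7.
[H^+] = sqrt(Ka x [NH3OH+]) = sqrt(9.09e-7 x 0.08080) = 0.000271 M.
pH = -log(0.000271) = 3.57.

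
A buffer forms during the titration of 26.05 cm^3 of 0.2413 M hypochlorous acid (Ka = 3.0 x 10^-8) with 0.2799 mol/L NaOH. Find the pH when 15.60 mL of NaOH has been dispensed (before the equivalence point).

Initial n(HClO) = 0.2413 x 0.02605 = 0.006286 mol.
n(NaOH) added = 0.2799 x 0.01560 = 0.004366 mol, converting that many moles of HClO to ClO-.
Remaining n(HClO) = 0.001919 mol; n(ClO-) = 0.004366 mol.
By Henderson-Hasselbalch, pH = pKa + log([A^-]/[HA]) = 7.52 + log(0.004366/0.001919) = 7.52 + (+0.36) = 7.88.

7.88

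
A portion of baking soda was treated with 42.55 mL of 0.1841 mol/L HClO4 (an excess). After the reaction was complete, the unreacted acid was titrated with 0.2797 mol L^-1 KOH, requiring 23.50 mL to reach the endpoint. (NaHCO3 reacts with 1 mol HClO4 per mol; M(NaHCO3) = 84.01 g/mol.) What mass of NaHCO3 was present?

0.106 g

Total n(HClO4) added = 0.1841 x 0.04255 = 0.007833 mol.
n(KOH) used = 0.2797 x 0.02350 = 0.006573 mol, which equals the excess n(HClO4).
So n(HClO4) consumed by the sample = 0.007833 - 0.006573 = 0.001261 mol.
n(NaHCO3) = 0.001261 / 1 = 0.001261 mol.
mass = 0.001261 mol x 84.01 g/mol = 0.106 g.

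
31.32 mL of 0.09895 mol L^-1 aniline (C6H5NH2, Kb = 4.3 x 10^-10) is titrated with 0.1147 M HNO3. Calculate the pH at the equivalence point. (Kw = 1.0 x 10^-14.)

n(C6H5NH2) = 0.09895 x 0.03132 = 0.003099 mol; V(HNO3) at equivalence = 0.003099/0.1147 = 0.02702 L.
At equivalence the base is fully converted to C6H5NH3+; total volume = 0.05834 L, so [C6H5NH3+] = 0.003099/0.05834 = 0.05312 M.
Ka(C6H5NH3+) = Kw/Kb = 1.0e-14 / 4.3 x 10^-10 = 2.33e-5.
[H^+] = sqrt(Ka x [C6H5NH3+]) = sqrt(2.33e-5 x 0.05312) = 0.00111 M.
pH = -log(0.00111) = 2.95.

2.95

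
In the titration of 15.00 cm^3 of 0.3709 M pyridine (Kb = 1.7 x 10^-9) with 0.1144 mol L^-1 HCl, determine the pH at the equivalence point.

n(C5H5N) = 0.3709 x 0.01500 = 0.005564 mol; V(HCl) at equivalence = 0.005564/0.1144 = 0.04863 L.
At equivalence the base is fully converted to C5H5NH+; total volume = 0.06363 L, so [C5H5NH+] = 0.005564/0.06363 = 0.08743 M.
Ka(C5H5NH+) = Kw/Kb = 1.0e-14 / 1.7 x 10^-9 = 5.88e-6.
[H^+] = sqrt(Ka x [C5H5NH+]) = sqrt(5.88e-6 x 0.08743) = 0.000717 M.
pH = -log(0.000717) = 3.14.

3.14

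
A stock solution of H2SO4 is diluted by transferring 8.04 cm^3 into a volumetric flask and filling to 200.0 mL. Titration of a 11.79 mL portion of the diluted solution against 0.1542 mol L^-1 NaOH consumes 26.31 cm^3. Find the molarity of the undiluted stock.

n(NaOH) = 0.1542 x 0.02631 = 0.004057 mol.
n(H2SO4) in the aliquot = 0.004057 x 1/2 = 0.002029 mol.
[diluted H2SO4] = 0.002029 / 0.01179 = 0.1721 M.
Dilution factor = 200.0/8.040 = 24.88, so [stock] = 0.1721 x 24.88 = 4.28 M.

4.28 M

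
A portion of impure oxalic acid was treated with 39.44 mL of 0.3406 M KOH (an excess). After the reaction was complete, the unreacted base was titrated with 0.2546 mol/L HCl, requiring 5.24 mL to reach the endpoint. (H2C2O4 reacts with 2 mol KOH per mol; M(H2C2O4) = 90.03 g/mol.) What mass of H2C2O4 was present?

0.545 g

Total n(KOH) added = 0.3406 x 0.03944 = 0.01343 mol.
n(HCl) used = 0.2546 x 0.005240 = 0.001334 mol, which equals the excess n(KOH).
So n(KOH) consumed by the sample = 0.01343 - 0.001334 = 0.01210 mol.
n(H2C2O4) = 0.01210 / 2 = 0.006050 mol.
mass = 0.006050 mol x 90.03 g/mol = 0.545 g.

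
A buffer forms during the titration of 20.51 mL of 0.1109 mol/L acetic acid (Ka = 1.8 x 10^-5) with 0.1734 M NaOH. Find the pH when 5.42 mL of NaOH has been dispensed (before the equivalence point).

4.59

Initial n(CH3COOH) = 0.1109 x 0.02051 = 0.002275 mol.
n(NaOH) added = 0.1734 x 0.005420 = 0.0009398 mol, converting that many moles of CH3COOH to CH3COO-.
Remaining n(CH3COOH) = 0.001335 mol; n(CH3COO-) = 0.0009398 mol.
By Henderson-Hasselbalch, pH = pKa + log([A^-]/[HA]) = 4.74 + log(0.0009398/0.001335) = 4.74 + (-0.15) = 4.59.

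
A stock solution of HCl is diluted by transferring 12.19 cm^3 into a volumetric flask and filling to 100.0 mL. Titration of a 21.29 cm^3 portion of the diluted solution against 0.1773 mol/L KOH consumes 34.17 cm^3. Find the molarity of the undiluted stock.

2.33 M

n(KOH) = 0.1773 x 0.03417 = 0.006058 mol.
n(HCl) in the aliquot = 0.006058 mol.
[diluted HCl] = 0.006058 / 0.02129 = 0.2846 M.
Dilution factor = 100.0/12.19 = 8.203, so [stock] = 0.2846 x 8.203 = 2.33 M.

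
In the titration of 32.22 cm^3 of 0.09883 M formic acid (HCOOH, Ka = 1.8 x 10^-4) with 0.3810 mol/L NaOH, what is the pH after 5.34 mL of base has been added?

Initial n(HCOOH) = 0.09883 x 0.03222 = 0.003184 mol.
n(NaOH) added = 0.3810 x 0.005340 = 0.002035 mol, converting that many moles of HCOOH to HCOO-.
Remaining n(HCOOH) = 0.001150 mol; n(HCOO-) = 0.002035 mol.
By Henderson-Hasselbalch, pH = pKa + log([A^-]/[HA]) = 3.74 + log(0.002035/0.001150) = 3.74 + (+0.25) = 3.99.

3.99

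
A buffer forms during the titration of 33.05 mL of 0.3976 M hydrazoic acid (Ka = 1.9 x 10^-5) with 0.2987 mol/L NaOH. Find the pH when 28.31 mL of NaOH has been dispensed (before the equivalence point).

4.98

Initial n(HN3) = 0.3976 x 0.03305 = 0.01314 mol.
n(NaOH) added = 0.2987 x 0.02831 = 0.008456 mol, converting that many moles of HN3 to N3-.
Remaining n(HN3) = 0.004684 mol; n(N3-) = 0.008456 mol.
By Henderson-Hasselbalch, pH = pKa + log([A^-]/[HA]) = 4.72 + log(0.008456/0.004684) = 4.72 + (+0.26) = 4.98.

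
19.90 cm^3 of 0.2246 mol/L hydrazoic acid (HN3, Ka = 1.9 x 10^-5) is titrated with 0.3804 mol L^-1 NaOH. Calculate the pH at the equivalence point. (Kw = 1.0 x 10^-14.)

n(HN3) = 0.2246 x 0.01990 = 0.004470 mol; V(NaOH) at equivalence = 0.004470/0.3804 = 0.01175 L.
At equivalence all the acid is converted to N3-; total volume = 0.01990 + 0.01175 = 0.03165 L, so [N3-] = 0.004470/0.03165 = 0.1412 M.
Kb = Kw/Ka = 1.0e-14 / 1.9 x 10^-5 = 5.26e-10.
[OH^-] = sqrt(Kb x [N3-]) = sqrt(5.26e-10 x 0.1412) = 8.62e-6 M.
pOH = 5.06, so pH = 14.00 - 5.06 = 8.94.

8.94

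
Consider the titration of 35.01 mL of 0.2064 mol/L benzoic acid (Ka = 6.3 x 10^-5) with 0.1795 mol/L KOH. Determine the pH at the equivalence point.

8.59

n(C6H5COOH) = 0.2064 x 0.03501 = 0.007226 mol; V(KOH) at equivalence = 0.007226/0.1795 = 0.04026 L.
At equivalence all the acid is converted to C6H5COO-; total volume = 0.03501 + 0.04026 = 0.07527 L, so [C6H5COO-] = 0.007226/0.07527 = 0.09601 M.
Kb = Kw/Ka = 1.0e-14 / 6.3 x 10^-5 = 1.59e-10.
[OH^-] = sqrt(Kb x [C6H5COO-]) = sqrt(1.59e-10 x 0.09601) = 3.90e-6 M.
pOH = 5.41, so pH = 14.00 - 5.41 = 8.59.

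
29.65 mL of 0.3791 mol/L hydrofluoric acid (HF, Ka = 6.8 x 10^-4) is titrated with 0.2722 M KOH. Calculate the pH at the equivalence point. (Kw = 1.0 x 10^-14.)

n(HF) = 0.3791 x 0.02965 = 0.01124 mol; V(KOH) at equivalence = 0.01124/0.2722 = 0.04129 L.
At equivalence all the acid is converted to F-; total volume = 0.02965 + 0.04129 = 0.07094 L, so [F-] = 0.01124/0.07094 = 0.1584 M.
Kb = Kw/Ka = 1.0e-14 / 6.8 x 10^-4 = 1.47e-11.
[OH^-] = sqrt(Kb x [F-]) = sqrt(1.47e-11 x 0.1584) = 1.53e-6 M.
pOH = 5.82, so pH = 14.00 - 5.82 = 8.18.

8.18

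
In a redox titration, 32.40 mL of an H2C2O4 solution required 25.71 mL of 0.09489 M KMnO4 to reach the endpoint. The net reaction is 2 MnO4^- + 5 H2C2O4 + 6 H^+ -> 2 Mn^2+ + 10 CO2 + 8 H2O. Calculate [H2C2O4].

n(KMnO4) = 0.09489 x 0.02571 = 0.002440 mol.
From the balanced equation, 2 mol KMnO4 reacts with 5 mol H2C2O4, so n(H2C2O4) = 0.002440 x 5/2 = 0.006099 mol.
[H2C2O4] = 0.006099 / 0.03240 L = 0.188 M.

0.188 M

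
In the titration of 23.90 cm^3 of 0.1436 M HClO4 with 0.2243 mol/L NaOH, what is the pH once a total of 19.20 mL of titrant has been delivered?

n(acid) = 0.1436 x 0.02390 = 0.003432 mol; n(NaOH) added = 0.2243 x 0.01920 = 0.004307 mol.
Base is in excess by 0.004307 - 0.003432 = 0.0008745 mol in a total volume of 0.04310 L.
[OH^-] = 0.0008745/0.04310 = 0.02029 M, so pOH = 1.69 and pH = 14.00 - 1.69 = 12.31.

12.31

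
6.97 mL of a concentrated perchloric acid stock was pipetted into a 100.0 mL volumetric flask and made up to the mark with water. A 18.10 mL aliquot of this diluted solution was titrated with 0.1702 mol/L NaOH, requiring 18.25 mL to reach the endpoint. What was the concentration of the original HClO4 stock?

n(NaOH) = 0.1702 x 0.01825 = 0.003106 mol.
n(HClO4) in the aliquot = 0.003106 mol.
[diluted HClO4] = 0.003106 / 0.01810 = 0.1716 M.
Dilution factor = 100.0/6.970 = 14.35, so [stock] = 0.1716 x 14.35 = 2.46 M.

2.46 M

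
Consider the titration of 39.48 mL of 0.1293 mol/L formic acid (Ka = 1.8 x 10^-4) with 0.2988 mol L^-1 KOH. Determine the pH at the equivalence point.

n(HCOOH) = 0.1293 x 0.03948 = 0.005105 mol; V(KOH) at equivalence = 0.005105/0.2988 = 0.01708 L.
At equivalence all the acid is converted to HCOO-; total volume = 0.03948 + 0.01708 = 0.05656 L, so [HCOO-] = 0.005105/0.05656 = 0.09025 M.
Kb = Kw/Ka = 1.0e-14 / 1.8 x 10^-4 = 5.56e-11.
[OH^-] = sqrt(Kb x [HCOO-]) = sqrt(5.56e-11 x 0.09025) = 2.24e-6 M.
pOH = 5.65, so pH = 14.00 - 5.65 = 8.35.

8.35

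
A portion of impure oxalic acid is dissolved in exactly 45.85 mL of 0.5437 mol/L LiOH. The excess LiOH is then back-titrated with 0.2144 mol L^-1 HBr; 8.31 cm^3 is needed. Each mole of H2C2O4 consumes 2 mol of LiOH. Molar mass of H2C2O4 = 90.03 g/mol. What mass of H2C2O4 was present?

Total n(LiOH) added = 0.5437 x 0.04585 = 0.02493 mol.
n(HBr) used = 0.2144 x 0.008310 = 0.001782 mol, which equals the excess n(LiOH).
So n(LiOH) consumed by the sample = 0.02493 - 0.001782 = 0.02315 mol.
n(H2C2O4) = 0.02315 / 2 = 0.01157 mol.
mass = 0.01157 mol x 90.03 g/mol = 1.04 g.

1.04 g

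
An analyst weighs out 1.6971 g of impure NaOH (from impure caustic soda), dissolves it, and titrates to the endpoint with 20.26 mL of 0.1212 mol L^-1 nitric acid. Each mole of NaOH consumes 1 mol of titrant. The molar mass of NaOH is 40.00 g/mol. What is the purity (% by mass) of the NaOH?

5.79%

n(HNO3) = 0.1212 x 0.02026 = 0.002456 mol.
n(NaOH) = 0.002456 / 1 = 0.002456 mol.
mass of NaOH = 0.002456 x 40.00 = 0.09822 g.
% purity = 0.09822 / 1.6971 x 100 = 5.79%.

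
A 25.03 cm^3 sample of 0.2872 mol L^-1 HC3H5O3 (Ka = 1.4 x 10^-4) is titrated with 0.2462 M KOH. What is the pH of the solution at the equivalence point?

n(HC3H5O3) = 0.2872 x 0.02503 = 0.007189 mol; V(KOH) at equivalence = 0.007189/0.2462 = 0.02920 L.
At equivalence all the acid is converted to C3H5O3-; total volume = 0.02503 + 0.02920 = 0.05423 L, so [C3H5O3-] = 0.007189/0.05423 = 0.1326 M.
Kb = Kw/Ka = 1.0e-14 / 1.4 x 10^-4 = 7.14e-11.
[OH^-] = sqrt(Kb x [C3H5O3-]) = sqrt(7.14e-11 x 0.1326) = 3.08e-6 M.
pOH = 5.51, so pH = 14.00 - 5.51 = 8.49.

8.49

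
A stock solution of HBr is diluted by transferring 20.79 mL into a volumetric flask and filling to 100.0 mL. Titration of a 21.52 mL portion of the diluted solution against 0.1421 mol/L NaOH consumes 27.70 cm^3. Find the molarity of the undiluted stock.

0.880 M

n(NaOH) = 0.1421 x 0.02770 = 0.003936 mol.
n(HBr) in the aliquot = 0.003936 mol.
[diluted HBr] = 0.003936 / 0.02152 = 0.1829 M.
Dilution factor = 100.0/20.79 = 4.810, so [stock] = 0.1829 x 4.810 = 0.880 M.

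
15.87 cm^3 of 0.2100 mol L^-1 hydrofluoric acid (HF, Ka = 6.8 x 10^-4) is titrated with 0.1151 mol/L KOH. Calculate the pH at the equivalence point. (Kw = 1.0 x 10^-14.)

n(HF) = 0.2100 x 0.01587 = 0.003333 mol; V(KOH) at equivalence = 0.003333/0.1151 = 0.02895 L.
At equivalence all the acid is converted to F-; total volume = 0.01587 + 0.02895 = 0.04482 L, so [F-] = 0.003333/0.04482 = 0.07435 M.
Kb = Kw/Ka = 1.0e-14 / 6.8 x 10^-4 = 1.47e-11.
[OH^-] = sqrt(Kb x [F-]) = sqrt(1.47e-11 x 0.07435) = 1.05e-6 M.
pOH = 5.98, so pH = 14.00 - 5.98 = 8.02.

8.02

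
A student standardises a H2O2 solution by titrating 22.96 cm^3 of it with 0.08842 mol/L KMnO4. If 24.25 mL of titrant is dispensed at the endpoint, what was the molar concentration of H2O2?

0.233 M

n(KMnO4) = 0.08842 x 0.02425 = 0.002144 mol.
From the balanced equation, 2 mol KMnO4 reacts with 5 mol H2O2, so n(H2O2) = 0.002144 x 5/2 = 0.005360 mol.
[H2O2] = 0.005360 / 0.02296 L = 0.233 M.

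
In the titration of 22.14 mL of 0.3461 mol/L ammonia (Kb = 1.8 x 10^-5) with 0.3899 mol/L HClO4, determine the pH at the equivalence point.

n(NH3) = 0.3461 x 0.02214 = 0.007663 mol; V(HClO4) at equivalence = 0.007663/0.3899 = 0.01965 L.
At equivalence the base is fully converted to NH4+; total volume = 0.04179 L, so [NH4+] = 0.007663/0.04179 = 0.1833 M.
Ka(NH4+) = Kw/Kb = 1.0e-14 / 1.8 x 10^-5 = 5.56e-10.
[H^+] = sqrt(Ka x [NH4+]) = sqrt(5.56e-10 x 0.1833) = 1.01e-5 M.
pH = -log(1.01e-5) = 5.00.

5.00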